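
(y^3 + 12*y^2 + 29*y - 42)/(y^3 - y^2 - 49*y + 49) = (y + 6)/(y - 7)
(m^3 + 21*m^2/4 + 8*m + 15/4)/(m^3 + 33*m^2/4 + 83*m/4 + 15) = (m + 1)/(m + 4)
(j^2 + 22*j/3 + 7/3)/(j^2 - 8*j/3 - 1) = (j + 7)/(j - 3)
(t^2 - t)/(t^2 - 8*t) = (t - 1)/(t - 8)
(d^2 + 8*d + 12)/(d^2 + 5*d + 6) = (d + 6)/(d + 3)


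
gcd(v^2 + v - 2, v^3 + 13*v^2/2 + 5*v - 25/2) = v - 1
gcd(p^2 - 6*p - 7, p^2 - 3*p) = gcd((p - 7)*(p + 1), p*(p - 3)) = 1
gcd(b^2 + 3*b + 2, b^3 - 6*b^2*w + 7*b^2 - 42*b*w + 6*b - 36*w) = b + 1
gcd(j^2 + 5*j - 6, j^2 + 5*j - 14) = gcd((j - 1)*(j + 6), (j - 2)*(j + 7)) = 1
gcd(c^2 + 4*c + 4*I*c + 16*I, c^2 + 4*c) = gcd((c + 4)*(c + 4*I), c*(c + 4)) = c + 4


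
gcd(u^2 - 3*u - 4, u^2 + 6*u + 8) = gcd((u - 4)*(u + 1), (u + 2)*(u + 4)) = 1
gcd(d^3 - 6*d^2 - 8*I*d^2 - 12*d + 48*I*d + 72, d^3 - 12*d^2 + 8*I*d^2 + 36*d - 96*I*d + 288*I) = d - 6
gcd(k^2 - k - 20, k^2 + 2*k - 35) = k - 5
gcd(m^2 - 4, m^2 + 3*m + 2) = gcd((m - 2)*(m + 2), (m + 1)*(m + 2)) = m + 2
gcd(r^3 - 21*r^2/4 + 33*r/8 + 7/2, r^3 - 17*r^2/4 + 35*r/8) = r - 7/4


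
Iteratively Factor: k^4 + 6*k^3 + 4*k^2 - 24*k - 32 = (k + 2)*(k^3 + 4*k^2 - 4*k - 16) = (k + 2)*(k + 4)*(k^2 - 4) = (k - 2)*(k + 2)*(k + 4)*(k + 2)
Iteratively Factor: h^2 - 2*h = (h)*(h - 2)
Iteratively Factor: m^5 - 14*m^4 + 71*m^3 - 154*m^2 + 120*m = (m - 5)*(m^4 - 9*m^3 + 26*m^2 - 24*m) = m*(m - 5)*(m^3 - 9*m^2 + 26*m - 24) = m*(m - 5)*(m - 4)*(m^2 - 5*m + 6) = m*(m - 5)*(m - 4)*(m - 3)*(m - 2)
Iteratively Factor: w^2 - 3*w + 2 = (w - 1)*(w - 2)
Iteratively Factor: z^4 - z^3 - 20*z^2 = (z)*(z^3 - z^2 - 20*z) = z*(z + 4)*(z^2 - 5*z) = z^2*(z + 4)*(z - 5)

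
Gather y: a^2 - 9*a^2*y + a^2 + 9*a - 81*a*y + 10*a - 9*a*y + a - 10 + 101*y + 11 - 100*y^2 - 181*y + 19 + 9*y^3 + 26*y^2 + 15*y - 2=2*a^2 + 20*a + 9*y^3 - 74*y^2 + y*(-9*a^2 - 90*a - 65) + 18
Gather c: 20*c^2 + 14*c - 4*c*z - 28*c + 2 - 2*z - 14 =20*c^2 + c*(-4*z - 14) - 2*z - 12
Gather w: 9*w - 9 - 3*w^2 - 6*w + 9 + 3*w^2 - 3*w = 0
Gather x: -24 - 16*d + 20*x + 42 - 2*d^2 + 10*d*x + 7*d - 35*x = -2*d^2 - 9*d + x*(10*d - 15) + 18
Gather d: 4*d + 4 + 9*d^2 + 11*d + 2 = 9*d^2 + 15*d + 6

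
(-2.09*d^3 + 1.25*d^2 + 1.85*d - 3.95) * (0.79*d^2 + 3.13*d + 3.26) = -1.6511*d^5 - 5.5542*d^4 - 1.4394*d^3 + 6.745*d^2 - 6.3325*d - 12.877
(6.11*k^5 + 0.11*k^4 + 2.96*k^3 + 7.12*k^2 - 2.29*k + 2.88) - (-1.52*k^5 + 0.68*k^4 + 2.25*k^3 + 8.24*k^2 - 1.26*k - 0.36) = 7.63*k^5 - 0.57*k^4 + 0.71*k^3 - 1.12*k^2 - 1.03*k + 3.24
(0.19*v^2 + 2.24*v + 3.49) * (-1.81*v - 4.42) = -0.3439*v^3 - 4.8942*v^2 - 16.2177*v - 15.4258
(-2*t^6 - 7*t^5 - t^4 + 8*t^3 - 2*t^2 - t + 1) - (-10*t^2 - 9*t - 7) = -2*t^6 - 7*t^5 - t^4 + 8*t^3 + 8*t^2 + 8*t + 8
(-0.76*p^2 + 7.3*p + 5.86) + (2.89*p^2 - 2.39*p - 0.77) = 2.13*p^2 + 4.91*p + 5.09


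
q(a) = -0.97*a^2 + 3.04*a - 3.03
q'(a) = 3.04 - 1.94*a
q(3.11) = -2.96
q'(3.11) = -2.99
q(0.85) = -1.15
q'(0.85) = 1.39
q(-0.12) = -3.41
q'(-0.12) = 3.27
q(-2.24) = -14.71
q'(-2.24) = 7.39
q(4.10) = -6.87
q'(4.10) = -4.91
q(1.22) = -0.76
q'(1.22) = 0.67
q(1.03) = -0.93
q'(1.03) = 1.04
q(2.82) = -2.17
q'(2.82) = -2.43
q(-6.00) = -56.19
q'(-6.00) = 14.68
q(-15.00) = -266.88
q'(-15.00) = 32.14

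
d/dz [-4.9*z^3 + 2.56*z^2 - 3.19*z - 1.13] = -14.7*z^2 + 5.12*z - 3.19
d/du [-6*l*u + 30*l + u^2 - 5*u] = -6*l + 2*u - 5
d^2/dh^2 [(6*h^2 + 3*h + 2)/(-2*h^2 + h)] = 4*(-12*h^3 - 12*h^2 + 6*h - 1)/(h^3*(8*h^3 - 12*h^2 + 6*h - 1))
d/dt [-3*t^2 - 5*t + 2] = -6*t - 5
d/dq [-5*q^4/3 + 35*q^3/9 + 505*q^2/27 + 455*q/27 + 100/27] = -20*q^3/3 + 35*q^2/3 + 1010*q/27 + 455/27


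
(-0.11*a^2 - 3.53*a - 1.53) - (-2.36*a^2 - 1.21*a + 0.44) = 2.25*a^2 - 2.32*a - 1.97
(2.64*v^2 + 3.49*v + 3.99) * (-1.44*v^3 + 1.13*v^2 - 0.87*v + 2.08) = -3.8016*v^5 - 2.0424*v^4 - 4.0987*v^3 + 6.9636*v^2 + 3.7879*v + 8.2992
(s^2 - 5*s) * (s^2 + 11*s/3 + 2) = s^4 - 4*s^3/3 - 49*s^2/3 - 10*s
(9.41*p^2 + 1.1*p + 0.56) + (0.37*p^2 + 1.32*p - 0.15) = 9.78*p^2 + 2.42*p + 0.41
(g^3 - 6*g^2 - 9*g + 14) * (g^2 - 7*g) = g^5 - 13*g^4 + 33*g^3 + 77*g^2 - 98*g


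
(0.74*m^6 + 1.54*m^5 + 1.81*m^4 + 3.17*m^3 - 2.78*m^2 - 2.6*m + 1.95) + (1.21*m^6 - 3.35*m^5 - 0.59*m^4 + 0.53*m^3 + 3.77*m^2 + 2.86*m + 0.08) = 1.95*m^6 - 1.81*m^5 + 1.22*m^4 + 3.7*m^3 + 0.99*m^2 + 0.26*m + 2.03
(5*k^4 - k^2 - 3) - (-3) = 5*k^4 - k^2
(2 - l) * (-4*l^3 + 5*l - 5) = 4*l^4 - 8*l^3 - 5*l^2 + 15*l - 10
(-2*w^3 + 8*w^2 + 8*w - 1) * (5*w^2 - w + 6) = -10*w^5 + 42*w^4 + 20*w^3 + 35*w^2 + 49*w - 6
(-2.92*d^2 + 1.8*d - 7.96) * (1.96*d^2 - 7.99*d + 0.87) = -5.7232*d^4 + 26.8588*d^3 - 32.524*d^2 + 65.1664*d - 6.9252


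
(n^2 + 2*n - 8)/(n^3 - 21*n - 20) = (n - 2)/(n^2 - 4*n - 5)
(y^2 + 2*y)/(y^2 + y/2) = 2*(y + 2)/(2*y + 1)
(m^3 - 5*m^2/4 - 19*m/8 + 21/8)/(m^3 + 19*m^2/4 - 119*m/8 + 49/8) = (2*m^2 + m - 3)/(2*m^2 + 13*m - 7)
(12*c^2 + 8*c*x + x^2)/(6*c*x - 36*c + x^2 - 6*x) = (2*c + x)/(x - 6)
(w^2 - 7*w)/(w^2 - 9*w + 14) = w/(w - 2)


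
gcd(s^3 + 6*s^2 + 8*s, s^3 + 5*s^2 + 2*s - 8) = s^2 + 6*s + 8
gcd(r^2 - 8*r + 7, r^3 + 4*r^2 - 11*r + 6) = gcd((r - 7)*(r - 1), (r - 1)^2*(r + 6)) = r - 1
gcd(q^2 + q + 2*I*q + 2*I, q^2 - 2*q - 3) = q + 1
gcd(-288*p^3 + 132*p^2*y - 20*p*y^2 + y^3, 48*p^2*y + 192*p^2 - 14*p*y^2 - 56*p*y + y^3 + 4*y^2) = 48*p^2 - 14*p*y + y^2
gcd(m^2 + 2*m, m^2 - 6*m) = m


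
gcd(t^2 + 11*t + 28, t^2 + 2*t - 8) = t + 4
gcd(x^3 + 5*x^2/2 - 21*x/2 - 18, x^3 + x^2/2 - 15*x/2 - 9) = x^2 - 3*x/2 - 9/2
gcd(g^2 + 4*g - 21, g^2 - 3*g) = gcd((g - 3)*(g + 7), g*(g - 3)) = g - 3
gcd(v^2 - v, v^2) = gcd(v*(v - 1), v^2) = v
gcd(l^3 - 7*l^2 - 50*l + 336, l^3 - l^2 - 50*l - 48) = l - 8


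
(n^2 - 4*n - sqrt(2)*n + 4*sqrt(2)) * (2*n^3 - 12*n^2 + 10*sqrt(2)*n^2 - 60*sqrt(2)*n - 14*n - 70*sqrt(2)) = 2*n^5 - 20*n^4 + 8*sqrt(2)*n^4 - 80*sqrt(2)*n^3 + 14*n^3 + 136*sqrt(2)*n^2 + 256*n^2 - 340*n + 224*sqrt(2)*n - 560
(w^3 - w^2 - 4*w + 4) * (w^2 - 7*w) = w^5 - 8*w^4 + 3*w^3 + 32*w^2 - 28*w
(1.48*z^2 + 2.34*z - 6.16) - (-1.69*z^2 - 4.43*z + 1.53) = 3.17*z^2 + 6.77*z - 7.69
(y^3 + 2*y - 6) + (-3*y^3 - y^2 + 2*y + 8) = -2*y^3 - y^2 + 4*y + 2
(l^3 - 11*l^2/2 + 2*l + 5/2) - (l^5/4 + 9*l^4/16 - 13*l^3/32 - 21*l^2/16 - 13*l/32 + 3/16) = -l^5/4 - 9*l^4/16 + 45*l^3/32 - 67*l^2/16 + 77*l/32 + 37/16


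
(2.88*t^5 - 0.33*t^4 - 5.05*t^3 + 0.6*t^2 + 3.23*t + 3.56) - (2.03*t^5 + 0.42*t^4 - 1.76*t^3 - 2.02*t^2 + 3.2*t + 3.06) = 0.85*t^5 - 0.75*t^4 - 3.29*t^3 + 2.62*t^2 + 0.0299999999999998*t + 0.5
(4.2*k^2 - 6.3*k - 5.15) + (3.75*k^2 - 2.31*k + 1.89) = 7.95*k^2 - 8.61*k - 3.26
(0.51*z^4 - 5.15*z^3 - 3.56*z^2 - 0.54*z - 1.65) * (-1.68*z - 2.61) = -0.8568*z^5 + 7.3209*z^4 + 19.4223*z^3 + 10.1988*z^2 + 4.1814*z + 4.3065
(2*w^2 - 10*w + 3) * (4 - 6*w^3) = -12*w^5 + 60*w^4 - 18*w^3 + 8*w^2 - 40*w + 12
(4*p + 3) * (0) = 0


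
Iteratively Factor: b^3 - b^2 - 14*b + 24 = (b - 2)*(b^2 + b - 12) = (b - 3)*(b - 2)*(b + 4)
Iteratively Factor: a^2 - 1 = (a + 1)*(a - 1)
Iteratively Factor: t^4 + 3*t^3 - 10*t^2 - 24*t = (t - 3)*(t^3 + 6*t^2 + 8*t) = (t - 3)*(t + 4)*(t^2 + 2*t) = (t - 3)*(t + 2)*(t + 4)*(t)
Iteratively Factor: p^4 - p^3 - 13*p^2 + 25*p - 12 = (p - 3)*(p^3 + 2*p^2 - 7*p + 4) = (p - 3)*(p - 1)*(p^2 + 3*p - 4) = (p - 3)*(p - 1)^2*(p + 4)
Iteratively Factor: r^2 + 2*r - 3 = (r - 1)*(r + 3)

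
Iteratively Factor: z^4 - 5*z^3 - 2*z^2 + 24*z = (z + 2)*(z^3 - 7*z^2 + 12*z) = (z - 3)*(z + 2)*(z^2 - 4*z) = z*(z - 3)*(z + 2)*(z - 4)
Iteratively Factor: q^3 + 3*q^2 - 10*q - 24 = (q + 2)*(q^2 + q - 12) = (q + 2)*(q + 4)*(q - 3)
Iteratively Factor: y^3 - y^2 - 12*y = (y - 4)*(y^2 + 3*y) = y*(y - 4)*(y + 3)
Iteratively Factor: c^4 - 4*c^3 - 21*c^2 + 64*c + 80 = (c - 4)*(c^3 - 21*c - 20) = (c - 4)*(c + 1)*(c^2 - c - 20) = (c - 4)*(c + 1)*(c + 4)*(c - 5)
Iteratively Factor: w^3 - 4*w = (w - 2)*(w^2 + 2*w) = w*(w - 2)*(w + 2)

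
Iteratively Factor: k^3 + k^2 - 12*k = (k - 3)*(k^2 + 4*k) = (k - 3)*(k + 4)*(k)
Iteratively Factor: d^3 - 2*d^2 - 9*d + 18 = (d - 3)*(d^2 + d - 6) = (d - 3)*(d + 3)*(d - 2)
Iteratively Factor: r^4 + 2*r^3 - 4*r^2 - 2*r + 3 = (r + 1)*(r^3 + r^2 - 5*r + 3) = (r - 1)*(r + 1)*(r^2 + 2*r - 3) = (r - 1)*(r + 1)*(r + 3)*(r - 1)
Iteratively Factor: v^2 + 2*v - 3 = (v + 3)*(v - 1)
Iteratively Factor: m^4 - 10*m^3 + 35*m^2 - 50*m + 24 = (m - 3)*(m^3 - 7*m^2 + 14*m - 8) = (m - 3)*(m - 2)*(m^2 - 5*m + 4) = (m - 3)*(m - 2)*(m - 1)*(m - 4)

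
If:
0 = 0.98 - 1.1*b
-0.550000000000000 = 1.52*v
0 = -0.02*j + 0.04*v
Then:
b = 0.89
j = -0.72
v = -0.36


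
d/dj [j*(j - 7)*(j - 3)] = 3*j^2 - 20*j + 21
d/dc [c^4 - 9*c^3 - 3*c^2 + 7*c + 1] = 4*c^3 - 27*c^2 - 6*c + 7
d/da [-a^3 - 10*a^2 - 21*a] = -3*a^2 - 20*a - 21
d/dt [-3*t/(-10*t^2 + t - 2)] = 6*(1 - 5*t^2)/(100*t^4 - 20*t^3 + 41*t^2 - 4*t + 4)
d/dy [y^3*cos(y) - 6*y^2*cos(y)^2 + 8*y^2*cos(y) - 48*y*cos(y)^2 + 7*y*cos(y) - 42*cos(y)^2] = -y^3*sin(y) - 8*y^2*sin(y) + 6*y^2*sin(2*y) + 3*y^2*cos(y) - 7*y*sin(y) + 48*y*sin(2*y) - 12*y*cos(y)^2 + 16*y*cos(y) + 42*sin(2*y) - 48*cos(y)^2 + 7*cos(y)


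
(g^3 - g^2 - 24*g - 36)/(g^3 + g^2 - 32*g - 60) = (g + 3)/(g + 5)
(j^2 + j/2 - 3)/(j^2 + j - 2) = (j - 3/2)/(j - 1)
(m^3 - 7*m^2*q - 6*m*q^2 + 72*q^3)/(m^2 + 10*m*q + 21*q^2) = (m^2 - 10*m*q + 24*q^2)/(m + 7*q)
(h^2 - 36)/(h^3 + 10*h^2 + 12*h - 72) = (h - 6)/(h^2 + 4*h - 12)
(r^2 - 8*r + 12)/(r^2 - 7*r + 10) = (r - 6)/(r - 5)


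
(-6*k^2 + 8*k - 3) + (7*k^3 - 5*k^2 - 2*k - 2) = 7*k^3 - 11*k^2 + 6*k - 5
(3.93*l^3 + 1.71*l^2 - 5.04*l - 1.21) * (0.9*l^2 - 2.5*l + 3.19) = 3.537*l^5 - 8.286*l^4 + 3.7257*l^3 + 16.9659*l^2 - 13.0526*l - 3.8599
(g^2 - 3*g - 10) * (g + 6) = g^3 + 3*g^2 - 28*g - 60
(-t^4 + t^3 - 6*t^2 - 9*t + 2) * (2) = -2*t^4 + 2*t^3 - 12*t^2 - 18*t + 4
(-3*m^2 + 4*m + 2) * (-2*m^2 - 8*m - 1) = 6*m^4 + 16*m^3 - 33*m^2 - 20*m - 2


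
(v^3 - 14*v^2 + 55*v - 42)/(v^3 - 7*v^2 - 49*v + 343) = (v^2 - 7*v + 6)/(v^2 - 49)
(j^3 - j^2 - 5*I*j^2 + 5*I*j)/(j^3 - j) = (j - 5*I)/(j + 1)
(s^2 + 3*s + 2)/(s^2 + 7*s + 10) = (s + 1)/(s + 5)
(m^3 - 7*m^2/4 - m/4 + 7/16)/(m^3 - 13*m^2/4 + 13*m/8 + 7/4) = (m - 1/2)/(m - 2)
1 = 1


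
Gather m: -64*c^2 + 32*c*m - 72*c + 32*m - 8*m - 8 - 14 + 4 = -64*c^2 - 72*c + m*(32*c + 24) - 18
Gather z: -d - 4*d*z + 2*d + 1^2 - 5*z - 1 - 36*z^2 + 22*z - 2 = d - 36*z^2 + z*(17 - 4*d) - 2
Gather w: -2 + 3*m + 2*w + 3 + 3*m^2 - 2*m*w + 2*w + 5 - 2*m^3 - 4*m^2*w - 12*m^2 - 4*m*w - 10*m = -2*m^3 - 9*m^2 - 7*m + w*(-4*m^2 - 6*m + 4) + 6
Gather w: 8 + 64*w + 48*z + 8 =64*w + 48*z + 16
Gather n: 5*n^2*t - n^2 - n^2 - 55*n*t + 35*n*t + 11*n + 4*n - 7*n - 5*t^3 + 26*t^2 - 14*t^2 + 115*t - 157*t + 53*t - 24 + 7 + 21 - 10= n^2*(5*t - 2) + n*(8 - 20*t) - 5*t^3 + 12*t^2 + 11*t - 6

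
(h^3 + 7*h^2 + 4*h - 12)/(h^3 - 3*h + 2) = (h + 6)/(h - 1)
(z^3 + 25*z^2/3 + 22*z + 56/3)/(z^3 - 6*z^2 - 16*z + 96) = (3*z^2 + 13*z + 14)/(3*(z^2 - 10*z + 24))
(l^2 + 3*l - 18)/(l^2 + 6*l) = (l - 3)/l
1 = 1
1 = 1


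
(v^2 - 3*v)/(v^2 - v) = (v - 3)/(v - 1)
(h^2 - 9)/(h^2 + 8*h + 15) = (h - 3)/(h + 5)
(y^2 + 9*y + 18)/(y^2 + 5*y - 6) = (y + 3)/(y - 1)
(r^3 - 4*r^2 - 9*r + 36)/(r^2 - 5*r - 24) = (r^2 - 7*r + 12)/(r - 8)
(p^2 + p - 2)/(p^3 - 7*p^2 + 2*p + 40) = (p - 1)/(p^2 - 9*p + 20)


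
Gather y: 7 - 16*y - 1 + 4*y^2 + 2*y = 4*y^2 - 14*y + 6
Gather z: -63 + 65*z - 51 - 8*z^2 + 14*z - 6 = -8*z^2 + 79*z - 120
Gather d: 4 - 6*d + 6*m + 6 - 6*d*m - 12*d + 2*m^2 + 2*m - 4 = d*(-6*m - 18) + 2*m^2 + 8*m + 6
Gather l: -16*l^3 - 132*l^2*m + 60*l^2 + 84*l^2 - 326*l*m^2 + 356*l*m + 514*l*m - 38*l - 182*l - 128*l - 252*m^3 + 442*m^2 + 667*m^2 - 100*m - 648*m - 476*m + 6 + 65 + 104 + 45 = -16*l^3 + l^2*(144 - 132*m) + l*(-326*m^2 + 870*m - 348) - 252*m^3 + 1109*m^2 - 1224*m + 220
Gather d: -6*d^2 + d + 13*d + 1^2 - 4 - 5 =-6*d^2 + 14*d - 8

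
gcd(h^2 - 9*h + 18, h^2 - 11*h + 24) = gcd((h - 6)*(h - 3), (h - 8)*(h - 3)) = h - 3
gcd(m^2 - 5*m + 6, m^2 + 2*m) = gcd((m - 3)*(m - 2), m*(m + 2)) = 1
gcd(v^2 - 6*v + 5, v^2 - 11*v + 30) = v - 5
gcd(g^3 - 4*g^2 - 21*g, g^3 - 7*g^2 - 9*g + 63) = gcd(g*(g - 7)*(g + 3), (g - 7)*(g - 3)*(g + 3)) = g^2 - 4*g - 21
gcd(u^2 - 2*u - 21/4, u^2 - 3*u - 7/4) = u - 7/2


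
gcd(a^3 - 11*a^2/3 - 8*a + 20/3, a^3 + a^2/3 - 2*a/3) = a - 2/3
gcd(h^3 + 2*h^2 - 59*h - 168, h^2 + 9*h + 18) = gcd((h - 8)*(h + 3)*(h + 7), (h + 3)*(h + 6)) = h + 3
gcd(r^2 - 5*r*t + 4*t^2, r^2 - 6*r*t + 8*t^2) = r - 4*t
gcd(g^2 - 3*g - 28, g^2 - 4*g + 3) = 1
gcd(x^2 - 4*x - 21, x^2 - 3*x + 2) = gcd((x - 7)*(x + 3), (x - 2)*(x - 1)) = 1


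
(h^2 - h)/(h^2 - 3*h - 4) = h*(1 - h)/(-h^2 + 3*h + 4)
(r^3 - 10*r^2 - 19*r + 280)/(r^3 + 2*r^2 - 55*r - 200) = (r - 7)/(r + 5)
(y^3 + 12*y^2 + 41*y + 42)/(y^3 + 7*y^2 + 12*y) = (y^2 + 9*y + 14)/(y*(y + 4))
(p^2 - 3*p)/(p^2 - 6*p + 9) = p/(p - 3)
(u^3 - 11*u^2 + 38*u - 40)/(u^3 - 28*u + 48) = (u - 5)/(u + 6)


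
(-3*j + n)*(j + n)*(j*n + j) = -3*j^3*n - 3*j^3 - 2*j^2*n^2 - 2*j^2*n + j*n^3 + j*n^2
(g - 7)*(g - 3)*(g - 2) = g^3 - 12*g^2 + 41*g - 42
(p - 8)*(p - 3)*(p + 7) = p^3 - 4*p^2 - 53*p + 168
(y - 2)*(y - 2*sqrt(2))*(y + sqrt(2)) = y^3 - 2*y^2 - sqrt(2)*y^2 - 4*y + 2*sqrt(2)*y + 8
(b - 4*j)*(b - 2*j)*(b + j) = b^3 - 5*b^2*j + 2*b*j^2 + 8*j^3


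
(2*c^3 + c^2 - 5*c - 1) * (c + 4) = 2*c^4 + 9*c^3 - c^2 - 21*c - 4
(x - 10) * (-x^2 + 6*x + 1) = -x^3 + 16*x^2 - 59*x - 10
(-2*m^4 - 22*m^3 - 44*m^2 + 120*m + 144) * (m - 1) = -2*m^5 - 20*m^4 - 22*m^3 + 164*m^2 + 24*m - 144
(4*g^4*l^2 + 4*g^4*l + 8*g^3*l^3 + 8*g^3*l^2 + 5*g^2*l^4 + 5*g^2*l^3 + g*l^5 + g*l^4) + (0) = 4*g^4*l^2 + 4*g^4*l + 8*g^3*l^3 + 8*g^3*l^2 + 5*g^2*l^4 + 5*g^2*l^3 + g*l^5 + g*l^4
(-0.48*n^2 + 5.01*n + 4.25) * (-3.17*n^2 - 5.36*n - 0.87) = 1.5216*n^4 - 13.3089*n^3 - 39.9085*n^2 - 27.1387*n - 3.6975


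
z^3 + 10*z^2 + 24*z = z*(z + 4)*(z + 6)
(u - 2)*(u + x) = u^2 + u*x - 2*u - 2*x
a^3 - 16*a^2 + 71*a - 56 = (a - 8)*(a - 7)*(a - 1)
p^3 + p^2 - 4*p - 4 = (p - 2)*(p + 1)*(p + 2)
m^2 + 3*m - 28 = (m - 4)*(m + 7)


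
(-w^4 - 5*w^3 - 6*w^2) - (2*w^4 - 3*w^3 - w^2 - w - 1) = -3*w^4 - 2*w^3 - 5*w^2 + w + 1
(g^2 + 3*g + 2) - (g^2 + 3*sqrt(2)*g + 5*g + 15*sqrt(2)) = -3*sqrt(2)*g - 2*g - 15*sqrt(2) + 2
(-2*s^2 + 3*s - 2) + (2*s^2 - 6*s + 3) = 1 - 3*s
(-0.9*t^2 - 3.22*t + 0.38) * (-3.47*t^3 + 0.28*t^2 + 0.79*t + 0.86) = 3.123*t^5 + 10.9214*t^4 - 2.9312*t^3 - 3.2114*t^2 - 2.469*t + 0.3268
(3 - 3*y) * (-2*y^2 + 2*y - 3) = 6*y^3 - 12*y^2 + 15*y - 9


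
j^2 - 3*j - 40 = (j - 8)*(j + 5)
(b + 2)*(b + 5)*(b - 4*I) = b^3 + 7*b^2 - 4*I*b^2 + 10*b - 28*I*b - 40*I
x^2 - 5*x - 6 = (x - 6)*(x + 1)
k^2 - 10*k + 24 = (k - 6)*(k - 4)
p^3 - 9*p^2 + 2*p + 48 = (p - 8)*(p - 3)*(p + 2)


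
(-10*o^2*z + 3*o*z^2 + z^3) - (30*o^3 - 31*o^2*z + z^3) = -30*o^3 + 21*o^2*z + 3*o*z^2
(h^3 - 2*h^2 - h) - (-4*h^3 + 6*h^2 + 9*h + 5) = 5*h^3 - 8*h^2 - 10*h - 5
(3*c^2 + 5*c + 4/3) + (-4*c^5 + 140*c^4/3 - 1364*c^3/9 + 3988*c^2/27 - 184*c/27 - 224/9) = -4*c^5 + 140*c^4/3 - 1364*c^3/9 + 4069*c^2/27 - 49*c/27 - 212/9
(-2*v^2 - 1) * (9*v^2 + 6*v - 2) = -18*v^4 - 12*v^3 - 5*v^2 - 6*v + 2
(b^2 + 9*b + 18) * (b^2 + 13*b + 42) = b^4 + 22*b^3 + 177*b^2 + 612*b + 756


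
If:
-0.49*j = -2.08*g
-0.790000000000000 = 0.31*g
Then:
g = -2.55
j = -10.82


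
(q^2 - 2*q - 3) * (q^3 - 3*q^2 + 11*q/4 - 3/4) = q^5 - 5*q^4 + 23*q^3/4 + 11*q^2/4 - 27*q/4 + 9/4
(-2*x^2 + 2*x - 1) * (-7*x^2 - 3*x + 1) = 14*x^4 - 8*x^3 - x^2 + 5*x - 1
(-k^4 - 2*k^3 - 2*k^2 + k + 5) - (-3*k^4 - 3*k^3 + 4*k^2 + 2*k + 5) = 2*k^4 + k^3 - 6*k^2 - k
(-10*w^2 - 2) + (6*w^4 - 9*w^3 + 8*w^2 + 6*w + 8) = 6*w^4 - 9*w^3 - 2*w^2 + 6*w + 6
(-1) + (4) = 3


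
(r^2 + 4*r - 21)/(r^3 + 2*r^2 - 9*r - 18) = (r + 7)/(r^2 + 5*r + 6)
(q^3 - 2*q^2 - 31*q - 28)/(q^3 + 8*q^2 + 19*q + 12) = (q - 7)/(q + 3)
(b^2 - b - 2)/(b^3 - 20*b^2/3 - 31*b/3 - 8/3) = 3*(b - 2)/(3*b^2 - 23*b - 8)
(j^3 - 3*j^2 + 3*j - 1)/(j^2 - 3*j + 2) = (j^2 - 2*j + 1)/(j - 2)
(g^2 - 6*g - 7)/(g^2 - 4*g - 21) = (g + 1)/(g + 3)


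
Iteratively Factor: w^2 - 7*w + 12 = (w - 4)*(w - 3)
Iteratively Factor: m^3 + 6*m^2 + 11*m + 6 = (m + 3)*(m^2 + 3*m + 2) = (m + 2)*(m + 3)*(m + 1)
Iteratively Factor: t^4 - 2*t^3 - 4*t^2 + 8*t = (t + 2)*(t^3 - 4*t^2 + 4*t) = (t - 2)*(t + 2)*(t^2 - 2*t) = t*(t - 2)*(t + 2)*(t - 2)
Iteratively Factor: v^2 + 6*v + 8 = (v + 4)*(v + 2)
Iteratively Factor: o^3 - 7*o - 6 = (o - 3)*(o^2 + 3*o + 2) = (o - 3)*(o + 2)*(o + 1)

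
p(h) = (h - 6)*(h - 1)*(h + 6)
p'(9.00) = 189.00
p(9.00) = 360.00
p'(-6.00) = 84.00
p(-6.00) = 0.00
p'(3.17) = -12.19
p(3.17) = -56.31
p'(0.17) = -36.25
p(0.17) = 29.86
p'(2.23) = -25.54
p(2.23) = -38.16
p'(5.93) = 57.63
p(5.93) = -4.12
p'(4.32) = 11.35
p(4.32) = -57.56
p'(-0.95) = -31.39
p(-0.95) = 68.44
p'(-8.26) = 185.20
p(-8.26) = -298.43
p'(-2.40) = -13.92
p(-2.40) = 102.82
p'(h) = (h - 6)*(h - 1) + (h - 6)*(h + 6) + (h - 1)*(h + 6) = 3*h^2 - 2*h - 36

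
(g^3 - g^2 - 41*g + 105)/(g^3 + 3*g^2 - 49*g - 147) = (g^2 - 8*g + 15)/(g^2 - 4*g - 21)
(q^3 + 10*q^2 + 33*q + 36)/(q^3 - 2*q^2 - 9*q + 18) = (q^2 + 7*q + 12)/(q^2 - 5*q + 6)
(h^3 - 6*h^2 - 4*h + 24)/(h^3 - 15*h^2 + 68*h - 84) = (h + 2)/(h - 7)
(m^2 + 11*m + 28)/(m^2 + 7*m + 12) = (m + 7)/(m + 3)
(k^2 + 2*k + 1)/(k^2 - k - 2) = (k + 1)/(k - 2)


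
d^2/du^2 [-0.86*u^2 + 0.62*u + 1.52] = -1.72000000000000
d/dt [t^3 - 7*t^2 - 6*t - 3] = 3*t^2 - 14*t - 6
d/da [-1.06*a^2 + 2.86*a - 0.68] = 2.86 - 2.12*a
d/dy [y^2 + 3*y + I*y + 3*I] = 2*y + 3 + I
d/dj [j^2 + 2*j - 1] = 2*j + 2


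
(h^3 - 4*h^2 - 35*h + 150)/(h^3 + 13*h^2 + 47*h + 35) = (h^3 - 4*h^2 - 35*h + 150)/(h^3 + 13*h^2 + 47*h + 35)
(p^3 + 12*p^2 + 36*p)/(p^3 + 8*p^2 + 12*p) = (p + 6)/(p + 2)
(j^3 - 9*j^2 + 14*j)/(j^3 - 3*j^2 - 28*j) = (j - 2)/(j + 4)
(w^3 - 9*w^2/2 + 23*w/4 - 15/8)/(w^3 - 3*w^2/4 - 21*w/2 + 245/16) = 2*(4*w^2 - 8*w + 3)/(8*w^2 + 14*w - 49)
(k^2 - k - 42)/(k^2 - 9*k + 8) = (k^2 - k - 42)/(k^2 - 9*k + 8)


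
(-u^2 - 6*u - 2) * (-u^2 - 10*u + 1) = u^4 + 16*u^3 + 61*u^2 + 14*u - 2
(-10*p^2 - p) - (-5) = -10*p^2 - p + 5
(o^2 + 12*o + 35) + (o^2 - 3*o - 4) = 2*o^2 + 9*o + 31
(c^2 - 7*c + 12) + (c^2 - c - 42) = 2*c^2 - 8*c - 30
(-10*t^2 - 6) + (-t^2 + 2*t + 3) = -11*t^2 + 2*t - 3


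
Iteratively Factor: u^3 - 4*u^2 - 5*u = (u + 1)*(u^2 - 5*u) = u*(u + 1)*(u - 5)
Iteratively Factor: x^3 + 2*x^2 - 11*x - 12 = (x - 3)*(x^2 + 5*x + 4) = (x - 3)*(x + 4)*(x + 1)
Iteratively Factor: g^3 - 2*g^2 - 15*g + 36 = (g + 4)*(g^2 - 6*g + 9) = (g - 3)*(g + 4)*(g - 3)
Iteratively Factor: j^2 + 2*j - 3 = (j - 1)*(j + 3)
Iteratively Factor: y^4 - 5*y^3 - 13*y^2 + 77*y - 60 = (y + 4)*(y^3 - 9*y^2 + 23*y - 15) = (y - 3)*(y + 4)*(y^2 - 6*y + 5) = (y - 5)*(y - 3)*(y + 4)*(y - 1)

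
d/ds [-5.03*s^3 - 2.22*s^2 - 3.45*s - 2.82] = -15.09*s^2 - 4.44*s - 3.45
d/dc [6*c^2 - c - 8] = 12*c - 1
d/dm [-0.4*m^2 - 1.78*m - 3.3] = -0.8*m - 1.78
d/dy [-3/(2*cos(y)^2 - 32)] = -3*sin(y)*cos(y)/(cos(y)^2 - 16)^2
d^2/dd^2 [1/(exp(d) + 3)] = (exp(d) - 3)*exp(d)/(exp(d) + 3)^3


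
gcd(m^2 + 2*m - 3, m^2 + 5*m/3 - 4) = m + 3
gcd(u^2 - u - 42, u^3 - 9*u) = 1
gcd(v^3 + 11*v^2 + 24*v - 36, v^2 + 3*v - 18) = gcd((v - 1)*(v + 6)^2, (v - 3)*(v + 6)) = v + 6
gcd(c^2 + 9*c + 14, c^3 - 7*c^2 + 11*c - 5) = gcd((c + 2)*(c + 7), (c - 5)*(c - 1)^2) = 1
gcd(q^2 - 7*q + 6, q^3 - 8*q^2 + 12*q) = q - 6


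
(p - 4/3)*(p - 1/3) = p^2 - 5*p/3 + 4/9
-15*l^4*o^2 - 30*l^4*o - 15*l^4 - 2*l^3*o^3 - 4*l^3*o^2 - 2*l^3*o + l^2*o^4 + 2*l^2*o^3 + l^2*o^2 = (-5*l + o)*(3*l + o)*(l*o + l)^2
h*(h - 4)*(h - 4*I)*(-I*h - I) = -I*h^4 - 4*h^3 + 3*I*h^3 + 12*h^2 + 4*I*h^2 + 16*h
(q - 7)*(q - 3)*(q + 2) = q^3 - 8*q^2 + q + 42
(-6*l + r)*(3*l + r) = -18*l^2 - 3*l*r + r^2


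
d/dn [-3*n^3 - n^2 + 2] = n*(-9*n - 2)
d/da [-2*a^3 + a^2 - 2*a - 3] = -6*a^2 + 2*a - 2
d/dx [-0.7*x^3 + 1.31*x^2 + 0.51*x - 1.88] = -2.1*x^2 + 2.62*x + 0.51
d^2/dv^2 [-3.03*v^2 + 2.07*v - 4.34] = -6.06000000000000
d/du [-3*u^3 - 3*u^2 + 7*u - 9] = -9*u^2 - 6*u + 7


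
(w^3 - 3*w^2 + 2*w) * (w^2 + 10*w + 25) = w^5 + 7*w^4 - 3*w^3 - 55*w^2 + 50*w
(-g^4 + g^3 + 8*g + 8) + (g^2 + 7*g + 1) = -g^4 + g^3 + g^2 + 15*g + 9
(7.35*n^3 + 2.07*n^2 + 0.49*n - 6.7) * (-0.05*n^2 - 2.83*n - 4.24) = -0.3675*n^5 - 20.904*n^4 - 37.0466*n^3 - 9.8285*n^2 + 16.8834*n + 28.408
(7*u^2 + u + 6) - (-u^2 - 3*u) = 8*u^2 + 4*u + 6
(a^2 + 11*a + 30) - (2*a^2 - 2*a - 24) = -a^2 + 13*a + 54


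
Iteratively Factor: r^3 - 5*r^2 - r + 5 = (r + 1)*(r^2 - 6*r + 5) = (r - 1)*(r + 1)*(r - 5)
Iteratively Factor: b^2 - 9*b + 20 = (b - 4)*(b - 5)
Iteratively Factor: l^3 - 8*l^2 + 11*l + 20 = (l + 1)*(l^2 - 9*l + 20) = (l - 4)*(l + 1)*(l - 5)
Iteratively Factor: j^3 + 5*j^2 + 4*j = (j + 4)*(j^2 + j) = (j + 1)*(j + 4)*(j)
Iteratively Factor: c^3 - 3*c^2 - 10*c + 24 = (c - 2)*(c^2 - c - 12) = (c - 2)*(c + 3)*(c - 4)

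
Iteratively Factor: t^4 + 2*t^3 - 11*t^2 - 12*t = (t - 3)*(t^3 + 5*t^2 + 4*t) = (t - 3)*(t + 1)*(t^2 + 4*t) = t*(t - 3)*(t + 1)*(t + 4)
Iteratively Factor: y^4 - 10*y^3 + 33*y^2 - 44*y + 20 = (y - 2)*(y^3 - 8*y^2 + 17*y - 10) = (y - 2)*(y - 1)*(y^2 - 7*y + 10) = (y - 5)*(y - 2)*(y - 1)*(y - 2)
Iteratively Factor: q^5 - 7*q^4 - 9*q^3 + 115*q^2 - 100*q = (q)*(q^4 - 7*q^3 - 9*q^2 + 115*q - 100) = q*(q - 5)*(q^3 - 2*q^2 - 19*q + 20) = q*(q - 5)*(q - 1)*(q^2 - q - 20) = q*(q - 5)*(q - 1)*(q + 4)*(q - 5)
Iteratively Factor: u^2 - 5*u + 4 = (u - 1)*(u - 4)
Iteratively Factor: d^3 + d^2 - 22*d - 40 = (d + 4)*(d^2 - 3*d - 10) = (d - 5)*(d + 4)*(d + 2)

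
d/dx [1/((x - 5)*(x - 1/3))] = 6*(8 - 3*x)/(9*x^4 - 96*x^3 + 286*x^2 - 160*x + 25)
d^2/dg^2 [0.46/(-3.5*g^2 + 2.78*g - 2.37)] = (11.27*g^2 - 8.9516*g - 0.46*(7.0*g - 2.78)*(14.0*g - 5.56) + 7.6314)/(3.5*g^2 - 2.78*g + 2.37)^3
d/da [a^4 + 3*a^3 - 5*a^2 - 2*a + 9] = 4*a^3 + 9*a^2 - 10*a - 2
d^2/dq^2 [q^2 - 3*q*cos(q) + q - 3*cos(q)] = 3*q*cos(q) + 6*sin(q) + 3*cos(q) + 2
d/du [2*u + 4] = 2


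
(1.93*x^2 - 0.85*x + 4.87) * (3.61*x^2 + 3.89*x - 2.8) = 6.9673*x^4 + 4.4392*x^3 + 8.8702*x^2 + 21.3243*x - 13.636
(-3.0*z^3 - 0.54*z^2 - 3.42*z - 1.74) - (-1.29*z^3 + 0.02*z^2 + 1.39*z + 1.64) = -1.71*z^3 - 0.56*z^2 - 4.81*z - 3.38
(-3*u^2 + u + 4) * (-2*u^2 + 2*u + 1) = 6*u^4 - 8*u^3 - 9*u^2 + 9*u + 4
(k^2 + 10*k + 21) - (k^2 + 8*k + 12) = 2*k + 9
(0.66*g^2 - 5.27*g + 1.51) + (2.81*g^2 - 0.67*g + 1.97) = 3.47*g^2 - 5.94*g + 3.48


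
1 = 1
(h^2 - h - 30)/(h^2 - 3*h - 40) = (h - 6)/(h - 8)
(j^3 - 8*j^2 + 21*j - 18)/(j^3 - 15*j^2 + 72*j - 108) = (j^2 - 5*j + 6)/(j^2 - 12*j + 36)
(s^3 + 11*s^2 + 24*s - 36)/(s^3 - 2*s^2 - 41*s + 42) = (s + 6)/(s - 7)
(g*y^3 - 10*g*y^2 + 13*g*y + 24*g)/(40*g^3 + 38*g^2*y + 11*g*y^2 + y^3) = g*(y^3 - 10*y^2 + 13*y + 24)/(40*g^3 + 38*g^2*y + 11*g*y^2 + y^3)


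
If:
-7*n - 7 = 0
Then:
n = -1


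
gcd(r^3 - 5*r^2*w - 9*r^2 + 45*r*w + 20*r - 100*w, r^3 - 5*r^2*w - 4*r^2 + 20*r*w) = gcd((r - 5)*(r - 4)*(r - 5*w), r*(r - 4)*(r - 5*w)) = r^2 - 5*r*w - 4*r + 20*w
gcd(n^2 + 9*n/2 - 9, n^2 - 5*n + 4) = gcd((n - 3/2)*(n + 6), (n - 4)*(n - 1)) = 1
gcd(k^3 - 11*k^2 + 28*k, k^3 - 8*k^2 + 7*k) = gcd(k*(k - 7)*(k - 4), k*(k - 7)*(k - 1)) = k^2 - 7*k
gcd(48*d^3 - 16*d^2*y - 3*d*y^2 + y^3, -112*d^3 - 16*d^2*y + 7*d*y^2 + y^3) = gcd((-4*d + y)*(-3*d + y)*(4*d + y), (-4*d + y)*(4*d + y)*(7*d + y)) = -16*d^2 + y^2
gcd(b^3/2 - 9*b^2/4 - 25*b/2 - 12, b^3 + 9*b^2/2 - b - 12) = b + 2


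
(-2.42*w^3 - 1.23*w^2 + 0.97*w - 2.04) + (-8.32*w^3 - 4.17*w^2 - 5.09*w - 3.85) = -10.74*w^3 - 5.4*w^2 - 4.12*w - 5.89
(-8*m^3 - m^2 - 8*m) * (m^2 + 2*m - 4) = -8*m^5 - 17*m^4 + 22*m^3 - 12*m^2 + 32*m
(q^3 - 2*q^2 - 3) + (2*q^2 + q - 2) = q^3 + q - 5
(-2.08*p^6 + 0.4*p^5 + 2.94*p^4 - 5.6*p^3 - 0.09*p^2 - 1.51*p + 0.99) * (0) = 0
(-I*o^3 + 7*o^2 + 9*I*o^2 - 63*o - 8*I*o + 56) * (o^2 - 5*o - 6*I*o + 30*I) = -I*o^5 + o^4 + 14*I*o^4 - 14*o^3 - 95*I*o^3 + 53*o^2 + 628*I*o^2 - 40*o - 2226*I*o + 1680*I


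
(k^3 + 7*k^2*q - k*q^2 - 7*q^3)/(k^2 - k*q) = k + 8*q + 7*q^2/k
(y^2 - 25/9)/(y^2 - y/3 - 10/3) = (y - 5/3)/(y - 2)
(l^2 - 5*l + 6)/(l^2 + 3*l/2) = 2*(l^2 - 5*l + 6)/(l*(2*l + 3))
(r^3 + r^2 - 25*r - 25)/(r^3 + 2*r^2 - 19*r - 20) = (r - 5)/(r - 4)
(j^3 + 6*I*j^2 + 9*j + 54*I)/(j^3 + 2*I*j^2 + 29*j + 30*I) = (j^2 + 9)/(j^2 - 4*I*j + 5)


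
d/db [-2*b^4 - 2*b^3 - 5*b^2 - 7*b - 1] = -8*b^3 - 6*b^2 - 10*b - 7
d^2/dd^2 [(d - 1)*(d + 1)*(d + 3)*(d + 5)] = 12*d^2 + 48*d + 28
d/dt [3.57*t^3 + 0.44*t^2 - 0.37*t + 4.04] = 10.71*t^2 + 0.88*t - 0.37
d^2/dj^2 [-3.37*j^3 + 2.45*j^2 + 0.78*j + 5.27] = 4.9 - 20.22*j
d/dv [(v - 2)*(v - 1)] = 2*v - 3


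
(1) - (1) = 0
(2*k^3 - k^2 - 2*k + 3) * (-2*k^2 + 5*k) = -4*k^5 + 12*k^4 - k^3 - 16*k^2 + 15*k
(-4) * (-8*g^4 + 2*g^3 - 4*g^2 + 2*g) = 32*g^4 - 8*g^3 + 16*g^2 - 8*g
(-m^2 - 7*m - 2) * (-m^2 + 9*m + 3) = m^4 - 2*m^3 - 64*m^2 - 39*m - 6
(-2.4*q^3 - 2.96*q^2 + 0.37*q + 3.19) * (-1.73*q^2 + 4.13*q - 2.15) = 4.152*q^5 - 4.7912*q^4 - 7.7049*q^3 + 2.3734*q^2 + 12.3792*q - 6.8585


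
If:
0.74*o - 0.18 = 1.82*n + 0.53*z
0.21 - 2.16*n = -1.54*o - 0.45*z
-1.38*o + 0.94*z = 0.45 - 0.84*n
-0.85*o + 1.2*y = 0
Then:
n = -0.31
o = -0.55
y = -0.39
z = -0.06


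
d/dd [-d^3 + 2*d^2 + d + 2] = -3*d^2 + 4*d + 1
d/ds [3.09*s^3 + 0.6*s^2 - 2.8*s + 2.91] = 9.27*s^2 + 1.2*s - 2.8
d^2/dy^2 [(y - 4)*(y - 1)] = 2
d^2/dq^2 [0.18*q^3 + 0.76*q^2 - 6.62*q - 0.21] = 1.08*q + 1.52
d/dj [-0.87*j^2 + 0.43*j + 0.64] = 0.43 - 1.74*j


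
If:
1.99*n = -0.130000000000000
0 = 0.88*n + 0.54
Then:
No Solution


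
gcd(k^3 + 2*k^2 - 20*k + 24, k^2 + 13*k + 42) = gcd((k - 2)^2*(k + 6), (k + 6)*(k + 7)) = k + 6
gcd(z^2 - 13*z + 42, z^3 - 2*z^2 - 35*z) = z - 7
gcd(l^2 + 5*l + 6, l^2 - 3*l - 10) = l + 2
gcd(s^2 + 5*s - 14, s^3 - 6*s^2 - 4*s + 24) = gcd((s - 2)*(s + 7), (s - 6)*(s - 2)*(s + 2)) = s - 2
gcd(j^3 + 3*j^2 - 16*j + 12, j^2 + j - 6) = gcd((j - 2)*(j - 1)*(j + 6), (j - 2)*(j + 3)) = j - 2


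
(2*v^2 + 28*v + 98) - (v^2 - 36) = v^2 + 28*v + 134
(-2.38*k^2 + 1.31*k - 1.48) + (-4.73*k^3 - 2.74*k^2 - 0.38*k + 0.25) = -4.73*k^3 - 5.12*k^2 + 0.93*k - 1.23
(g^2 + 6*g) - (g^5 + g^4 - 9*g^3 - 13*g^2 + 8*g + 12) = -g^5 - g^4 + 9*g^3 + 14*g^2 - 2*g - 12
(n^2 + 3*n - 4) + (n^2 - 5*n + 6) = 2*n^2 - 2*n + 2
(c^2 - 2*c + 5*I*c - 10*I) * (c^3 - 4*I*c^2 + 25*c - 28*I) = c^5 - 2*c^4 + I*c^4 + 45*c^3 - 2*I*c^3 - 90*c^2 + 97*I*c^2 + 140*c - 194*I*c - 280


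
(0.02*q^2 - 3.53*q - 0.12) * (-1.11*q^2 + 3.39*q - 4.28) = -0.0222*q^4 + 3.9861*q^3 - 11.9191*q^2 + 14.7016*q + 0.5136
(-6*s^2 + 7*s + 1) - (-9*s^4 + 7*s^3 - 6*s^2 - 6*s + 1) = 9*s^4 - 7*s^3 + 13*s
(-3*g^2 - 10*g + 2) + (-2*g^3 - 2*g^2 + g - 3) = -2*g^3 - 5*g^2 - 9*g - 1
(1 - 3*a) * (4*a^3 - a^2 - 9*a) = -12*a^4 + 7*a^3 + 26*a^2 - 9*a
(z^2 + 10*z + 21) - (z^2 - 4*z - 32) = 14*z + 53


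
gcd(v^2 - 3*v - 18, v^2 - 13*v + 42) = v - 6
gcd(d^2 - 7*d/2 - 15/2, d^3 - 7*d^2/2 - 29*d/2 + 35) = d - 5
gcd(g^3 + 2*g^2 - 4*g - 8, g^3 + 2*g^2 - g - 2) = g + 2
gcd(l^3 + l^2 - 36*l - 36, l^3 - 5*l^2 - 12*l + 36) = l - 6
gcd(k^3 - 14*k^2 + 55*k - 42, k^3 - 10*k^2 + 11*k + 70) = k - 7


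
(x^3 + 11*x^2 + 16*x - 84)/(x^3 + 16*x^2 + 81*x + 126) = (x - 2)/(x + 3)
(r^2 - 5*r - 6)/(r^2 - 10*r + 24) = (r + 1)/(r - 4)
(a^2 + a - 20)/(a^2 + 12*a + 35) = (a - 4)/(a + 7)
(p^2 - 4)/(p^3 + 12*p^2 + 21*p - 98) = (p + 2)/(p^2 + 14*p + 49)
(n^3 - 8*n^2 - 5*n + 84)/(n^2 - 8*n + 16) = (n^2 - 4*n - 21)/(n - 4)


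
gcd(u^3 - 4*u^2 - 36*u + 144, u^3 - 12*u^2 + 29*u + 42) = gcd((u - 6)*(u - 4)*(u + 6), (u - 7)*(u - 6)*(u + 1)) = u - 6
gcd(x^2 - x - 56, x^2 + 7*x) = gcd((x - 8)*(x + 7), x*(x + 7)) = x + 7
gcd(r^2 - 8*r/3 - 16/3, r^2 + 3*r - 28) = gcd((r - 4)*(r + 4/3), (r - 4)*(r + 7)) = r - 4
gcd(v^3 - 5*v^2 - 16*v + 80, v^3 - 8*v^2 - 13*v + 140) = v^2 - v - 20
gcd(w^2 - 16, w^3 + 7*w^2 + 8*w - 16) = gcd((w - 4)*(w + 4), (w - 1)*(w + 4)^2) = w + 4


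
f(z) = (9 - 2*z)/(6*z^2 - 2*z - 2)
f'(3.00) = -0.09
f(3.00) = 0.07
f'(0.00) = 5.50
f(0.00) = -4.50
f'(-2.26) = 0.30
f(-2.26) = 0.41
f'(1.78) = -0.73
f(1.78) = 0.40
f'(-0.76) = 12.45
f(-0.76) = 3.52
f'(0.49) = -11.83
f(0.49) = -5.21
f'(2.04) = -0.42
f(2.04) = 0.26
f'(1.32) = -2.95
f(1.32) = 1.09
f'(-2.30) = 0.28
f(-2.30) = 0.40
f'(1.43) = -1.97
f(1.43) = 0.83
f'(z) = (2 - 12*z)*(9 - 2*z)/(6*z^2 - 2*z - 2)^2 - 2/(6*z^2 - 2*z - 2)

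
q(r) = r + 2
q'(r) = 1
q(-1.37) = 0.63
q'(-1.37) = 1.00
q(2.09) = 4.09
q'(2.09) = 1.00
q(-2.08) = -0.08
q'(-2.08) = 1.00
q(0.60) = 2.60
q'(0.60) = 1.00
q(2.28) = 4.28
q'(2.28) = 1.00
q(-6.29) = -4.29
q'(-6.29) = 1.00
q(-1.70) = 0.30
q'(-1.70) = 1.00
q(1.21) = 3.21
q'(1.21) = 1.00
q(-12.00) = -10.00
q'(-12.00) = 1.00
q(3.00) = 5.00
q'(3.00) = 1.00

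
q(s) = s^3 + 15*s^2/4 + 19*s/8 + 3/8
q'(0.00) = 2.38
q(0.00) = 0.38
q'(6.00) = 155.38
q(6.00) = 365.62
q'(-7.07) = 99.30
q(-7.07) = -182.37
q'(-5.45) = 50.61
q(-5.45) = -63.06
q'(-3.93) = 19.23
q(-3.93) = -11.74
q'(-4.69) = 33.19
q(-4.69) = -31.44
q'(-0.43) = -0.30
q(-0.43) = -0.03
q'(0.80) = 10.30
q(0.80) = 5.19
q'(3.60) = 68.26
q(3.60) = 104.18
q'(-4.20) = 23.80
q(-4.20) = -17.54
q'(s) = 3*s^2 + 15*s/2 + 19/8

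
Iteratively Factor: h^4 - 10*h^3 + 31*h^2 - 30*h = (h - 2)*(h^3 - 8*h^2 + 15*h) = (h - 5)*(h - 2)*(h^2 - 3*h) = (h - 5)*(h - 3)*(h - 2)*(h)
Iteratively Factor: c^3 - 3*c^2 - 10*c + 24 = (c - 4)*(c^2 + c - 6) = (c - 4)*(c - 2)*(c + 3)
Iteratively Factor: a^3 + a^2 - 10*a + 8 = (a - 2)*(a^2 + 3*a - 4) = (a - 2)*(a + 4)*(a - 1)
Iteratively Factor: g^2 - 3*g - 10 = (g + 2)*(g - 5)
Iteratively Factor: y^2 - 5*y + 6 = (y - 2)*(y - 3)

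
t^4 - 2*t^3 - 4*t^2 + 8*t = t*(t - 2)^2*(t + 2)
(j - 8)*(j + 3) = j^2 - 5*j - 24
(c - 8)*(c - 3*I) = c^2 - 8*c - 3*I*c + 24*I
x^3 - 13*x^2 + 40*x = x*(x - 8)*(x - 5)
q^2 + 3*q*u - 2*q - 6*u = (q - 2)*(q + 3*u)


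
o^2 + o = o*(o + 1)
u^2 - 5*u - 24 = (u - 8)*(u + 3)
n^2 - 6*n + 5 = (n - 5)*(n - 1)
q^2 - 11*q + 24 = (q - 8)*(q - 3)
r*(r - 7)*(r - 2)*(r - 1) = r^4 - 10*r^3 + 23*r^2 - 14*r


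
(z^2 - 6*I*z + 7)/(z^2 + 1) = (z - 7*I)/(z - I)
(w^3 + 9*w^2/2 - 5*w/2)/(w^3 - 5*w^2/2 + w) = (w + 5)/(w - 2)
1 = 1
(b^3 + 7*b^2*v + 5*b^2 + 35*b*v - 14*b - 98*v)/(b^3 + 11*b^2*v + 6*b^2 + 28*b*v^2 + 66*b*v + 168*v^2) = (b^2 + 5*b - 14)/(b^2 + 4*b*v + 6*b + 24*v)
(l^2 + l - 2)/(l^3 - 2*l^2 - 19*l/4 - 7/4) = 4*(-l^2 - l + 2)/(-4*l^3 + 8*l^2 + 19*l + 7)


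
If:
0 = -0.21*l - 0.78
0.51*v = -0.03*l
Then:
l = -3.71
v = 0.22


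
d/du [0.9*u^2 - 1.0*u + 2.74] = 1.8*u - 1.0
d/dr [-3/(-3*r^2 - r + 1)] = 3*(-6*r - 1)/(3*r^2 + r - 1)^2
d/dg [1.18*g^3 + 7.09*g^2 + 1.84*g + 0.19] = 3.54*g^2 + 14.18*g + 1.84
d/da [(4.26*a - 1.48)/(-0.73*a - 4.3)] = (-14.160832*a - 83.41312)/(0.73*a + 4.3)^3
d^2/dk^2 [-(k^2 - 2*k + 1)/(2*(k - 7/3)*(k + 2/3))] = 9*(27*k^3 - 621*k^2 + 1161*k - 967)/(729*k^6 - 3645*k^5 + 2673*k^4 + 7965*k^3 - 4158*k^2 - 8820*k - 2744)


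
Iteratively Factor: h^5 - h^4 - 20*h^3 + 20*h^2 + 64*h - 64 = (h + 4)*(h^4 - 5*h^3 + 20*h - 16) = (h - 1)*(h + 4)*(h^3 - 4*h^2 - 4*h + 16) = (h - 4)*(h - 1)*(h + 4)*(h^2 - 4) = (h - 4)*(h - 2)*(h - 1)*(h + 4)*(h + 2)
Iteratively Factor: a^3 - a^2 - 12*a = (a + 3)*(a^2 - 4*a) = (a - 4)*(a + 3)*(a)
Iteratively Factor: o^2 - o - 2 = (o + 1)*(o - 2)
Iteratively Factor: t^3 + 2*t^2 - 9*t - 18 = (t + 2)*(t^2 - 9) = (t - 3)*(t + 2)*(t + 3)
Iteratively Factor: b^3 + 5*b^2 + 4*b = (b + 4)*(b^2 + b) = (b + 1)*(b + 4)*(b)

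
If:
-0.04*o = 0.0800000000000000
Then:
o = -2.00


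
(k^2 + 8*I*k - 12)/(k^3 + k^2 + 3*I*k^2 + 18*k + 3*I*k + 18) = (k + 2*I)/(k^2 + k*(1 - 3*I) - 3*I)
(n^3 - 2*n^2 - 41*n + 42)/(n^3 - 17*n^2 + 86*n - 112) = (n^2 + 5*n - 6)/(n^2 - 10*n + 16)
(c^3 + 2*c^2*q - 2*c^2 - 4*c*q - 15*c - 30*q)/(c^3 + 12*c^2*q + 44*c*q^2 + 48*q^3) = (c^2 - 2*c - 15)/(c^2 + 10*c*q + 24*q^2)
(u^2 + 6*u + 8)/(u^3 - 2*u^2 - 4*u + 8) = (u + 4)/(u^2 - 4*u + 4)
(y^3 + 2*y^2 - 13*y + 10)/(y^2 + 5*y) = y - 3 + 2/y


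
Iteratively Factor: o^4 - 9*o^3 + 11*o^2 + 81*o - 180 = (o + 3)*(o^3 - 12*o^2 + 47*o - 60) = (o - 5)*(o + 3)*(o^2 - 7*o + 12) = (o - 5)*(o - 3)*(o + 3)*(o - 4)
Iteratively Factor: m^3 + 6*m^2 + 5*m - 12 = (m + 4)*(m^2 + 2*m - 3) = (m - 1)*(m + 4)*(m + 3)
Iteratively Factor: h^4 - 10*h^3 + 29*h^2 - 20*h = (h - 4)*(h^3 - 6*h^2 + 5*h) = (h - 5)*(h - 4)*(h^2 - h) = h*(h - 5)*(h - 4)*(h - 1)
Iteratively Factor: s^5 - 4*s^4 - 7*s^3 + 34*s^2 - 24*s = (s - 2)*(s^4 - 2*s^3 - 11*s^2 + 12*s) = (s - 2)*(s - 1)*(s^3 - s^2 - 12*s) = (s - 2)*(s - 1)*(s + 3)*(s^2 - 4*s) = s*(s - 2)*(s - 1)*(s + 3)*(s - 4)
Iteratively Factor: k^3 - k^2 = (k - 1)*(k^2) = k*(k - 1)*(k)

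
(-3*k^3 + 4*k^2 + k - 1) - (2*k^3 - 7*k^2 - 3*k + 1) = -5*k^3 + 11*k^2 + 4*k - 2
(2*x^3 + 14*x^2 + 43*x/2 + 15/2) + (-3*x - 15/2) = 2*x^3 + 14*x^2 + 37*x/2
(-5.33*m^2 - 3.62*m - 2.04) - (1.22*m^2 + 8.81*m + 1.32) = -6.55*m^2 - 12.43*m - 3.36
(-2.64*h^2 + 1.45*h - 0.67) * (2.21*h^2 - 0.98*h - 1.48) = -5.8344*h^4 + 5.7917*h^3 + 1.0055*h^2 - 1.4894*h + 0.9916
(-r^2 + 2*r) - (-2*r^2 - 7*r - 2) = r^2 + 9*r + 2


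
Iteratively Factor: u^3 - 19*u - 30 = (u - 5)*(u^2 + 5*u + 6) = (u - 5)*(u + 2)*(u + 3)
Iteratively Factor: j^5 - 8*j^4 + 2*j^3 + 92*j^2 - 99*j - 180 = (j + 1)*(j^4 - 9*j^3 + 11*j^2 + 81*j - 180) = (j - 5)*(j + 1)*(j^3 - 4*j^2 - 9*j + 36) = (j - 5)*(j - 3)*(j + 1)*(j^2 - j - 12) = (j - 5)*(j - 4)*(j - 3)*(j + 1)*(j + 3)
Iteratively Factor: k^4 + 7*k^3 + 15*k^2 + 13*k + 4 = (k + 4)*(k^3 + 3*k^2 + 3*k + 1) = (k + 1)*(k + 4)*(k^2 + 2*k + 1) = (k + 1)^2*(k + 4)*(k + 1)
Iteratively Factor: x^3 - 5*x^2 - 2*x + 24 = (x + 2)*(x^2 - 7*x + 12) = (x - 4)*(x + 2)*(x - 3)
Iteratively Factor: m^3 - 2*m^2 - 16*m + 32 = (m - 2)*(m^2 - 16) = (m - 4)*(m - 2)*(m + 4)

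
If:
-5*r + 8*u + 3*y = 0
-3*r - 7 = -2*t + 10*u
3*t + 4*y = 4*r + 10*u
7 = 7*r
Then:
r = 1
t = 350/17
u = 53/17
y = -113/17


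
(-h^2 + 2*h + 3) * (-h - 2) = h^3 - 7*h - 6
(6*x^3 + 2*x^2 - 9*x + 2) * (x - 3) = 6*x^4 - 16*x^3 - 15*x^2 + 29*x - 6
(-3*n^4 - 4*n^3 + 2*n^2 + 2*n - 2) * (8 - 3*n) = 9*n^5 - 12*n^4 - 38*n^3 + 10*n^2 + 22*n - 16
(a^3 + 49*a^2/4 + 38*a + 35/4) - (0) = a^3 + 49*a^2/4 + 38*a + 35/4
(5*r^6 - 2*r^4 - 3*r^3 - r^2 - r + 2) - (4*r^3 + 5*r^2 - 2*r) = 5*r^6 - 2*r^4 - 7*r^3 - 6*r^2 + r + 2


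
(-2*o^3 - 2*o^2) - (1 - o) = -2*o^3 - 2*o^2 + o - 1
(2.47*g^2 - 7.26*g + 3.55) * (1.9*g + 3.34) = 4.693*g^3 - 5.5442*g^2 - 17.5034*g + 11.857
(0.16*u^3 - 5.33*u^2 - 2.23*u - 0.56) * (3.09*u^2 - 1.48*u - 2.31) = 0.4944*u^5 - 16.7065*u^4 + 0.6281*u^3 + 13.8823*u^2 + 5.9801*u + 1.2936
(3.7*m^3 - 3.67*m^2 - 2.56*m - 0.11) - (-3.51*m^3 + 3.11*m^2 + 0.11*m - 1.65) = 7.21*m^3 - 6.78*m^2 - 2.67*m + 1.54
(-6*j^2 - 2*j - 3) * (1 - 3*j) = 18*j^3 + 7*j - 3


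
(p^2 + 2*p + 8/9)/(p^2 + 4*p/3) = (p + 2/3)/p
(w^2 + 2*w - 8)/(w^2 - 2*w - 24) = (w - 2)/(w - 6)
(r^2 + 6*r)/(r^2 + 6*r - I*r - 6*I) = r/(r - I)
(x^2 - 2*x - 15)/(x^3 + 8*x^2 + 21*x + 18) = (x - 5)/(x^2 + 5*x + 6)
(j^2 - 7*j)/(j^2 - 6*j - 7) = j/(j + 1)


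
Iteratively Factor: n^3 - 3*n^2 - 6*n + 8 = (n - 4)*(n^2 + n - 2) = (n - 4)*(n - 1)*(n + 2)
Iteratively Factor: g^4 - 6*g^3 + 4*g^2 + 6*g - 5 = (g - 1)*(g^3 - 5*g^2 - g + 5) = (g - 5)*(g - 1)*(g^2 - 1) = (g - 5)*(g - 1)*(g + 1)*(g - 1)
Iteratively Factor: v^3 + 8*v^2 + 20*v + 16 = (v + 2)*(v^2 + 6*v + 8) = (v + 2)^2*(v + 4)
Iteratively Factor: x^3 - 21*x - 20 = (x + 4)*(x^2 - 4*x - 5) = (x + 1)*(x + 4)*(x - 5)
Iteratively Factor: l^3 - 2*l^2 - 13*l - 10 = (l + 2)*(l^2 - 4*l - 5) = (l - 5)*(l + 2)*(l + 1)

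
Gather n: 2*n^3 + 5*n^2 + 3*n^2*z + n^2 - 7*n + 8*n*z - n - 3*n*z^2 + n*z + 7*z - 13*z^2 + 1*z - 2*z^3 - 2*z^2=2*n^3 + n^2*(3*z + 6) + n*(-3*z^2 + 9*z - 8) - 2*z^3 - 15*z^2 + 8*z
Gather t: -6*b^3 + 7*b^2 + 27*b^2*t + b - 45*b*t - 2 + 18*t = -6*b^3 + 7*b^2 + b + t*(27*b^2 - 45*b + 18) - 2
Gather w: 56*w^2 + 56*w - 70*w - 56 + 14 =56*w^2 - 14*w - 42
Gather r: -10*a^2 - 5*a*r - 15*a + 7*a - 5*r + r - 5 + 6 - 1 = -10*a^2 - 8*a + r*(-5*a - 4)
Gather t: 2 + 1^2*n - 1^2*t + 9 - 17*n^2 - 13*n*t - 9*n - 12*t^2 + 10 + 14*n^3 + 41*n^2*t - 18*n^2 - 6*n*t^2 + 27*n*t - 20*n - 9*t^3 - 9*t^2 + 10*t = 14*n^3 - 35*n^2 - 28*n - 9*t^3 + t^2*(-6*n - 21) + t*(41*n^2 + 14*n + 9) + 21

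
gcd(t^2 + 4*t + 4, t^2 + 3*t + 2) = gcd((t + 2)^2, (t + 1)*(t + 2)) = t + 2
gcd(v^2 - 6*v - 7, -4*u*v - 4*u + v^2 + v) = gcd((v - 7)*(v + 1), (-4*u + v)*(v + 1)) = v + 1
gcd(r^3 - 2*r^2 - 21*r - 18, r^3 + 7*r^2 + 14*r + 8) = r + 1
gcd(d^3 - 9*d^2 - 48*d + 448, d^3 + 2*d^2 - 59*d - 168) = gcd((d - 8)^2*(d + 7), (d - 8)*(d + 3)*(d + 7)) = d^2 - d - 56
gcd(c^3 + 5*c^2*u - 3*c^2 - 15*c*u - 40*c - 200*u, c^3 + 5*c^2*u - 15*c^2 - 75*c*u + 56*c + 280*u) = c^2 + 5*c*u - 8*c - 40*u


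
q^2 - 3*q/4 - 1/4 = (q - 1)*(q + 1/4)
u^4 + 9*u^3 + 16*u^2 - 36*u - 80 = (u - 2)*(u + 2)*(u + 4)*(u + 5)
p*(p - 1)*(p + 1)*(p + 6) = p^4 + 6*p^3 - p^2 - 6*p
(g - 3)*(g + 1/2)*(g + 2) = g^3 - g^2/2 - 13*g/2 - 3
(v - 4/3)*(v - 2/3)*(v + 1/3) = v^3 - 5*v^2/3 + 2*v/9 + 8/27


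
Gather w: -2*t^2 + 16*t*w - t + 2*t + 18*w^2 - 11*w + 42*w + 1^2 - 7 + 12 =-2*t^2 + t + 18*w^2 + w*(16*t + 31) + 6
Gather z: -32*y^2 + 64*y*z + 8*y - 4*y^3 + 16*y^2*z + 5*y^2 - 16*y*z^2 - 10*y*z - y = -4*y^3 - 27*y^2 - 16*y*z^2 + 7*y + z*(16*y^2 + 54*y)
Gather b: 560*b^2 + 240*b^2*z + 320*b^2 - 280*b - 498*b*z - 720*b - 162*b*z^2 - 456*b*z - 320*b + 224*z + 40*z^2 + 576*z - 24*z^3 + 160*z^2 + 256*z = b^2*(240*z + 880) + b*(-162*z^2 - 954*z - 1320) - 24*z^3 + 200*z^2 + 1056*z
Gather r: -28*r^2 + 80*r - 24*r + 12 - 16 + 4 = -28*r^2 + 56*r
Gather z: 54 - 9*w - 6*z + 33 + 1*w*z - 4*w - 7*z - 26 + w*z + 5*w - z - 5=-8*w + z*(2*w - 14) + 56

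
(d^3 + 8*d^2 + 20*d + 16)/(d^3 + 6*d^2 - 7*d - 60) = (d^2 + 4*d + 4)/(d^2 + 2*d - 15)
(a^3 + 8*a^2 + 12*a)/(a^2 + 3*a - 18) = a*(a + 2)/(a - 3)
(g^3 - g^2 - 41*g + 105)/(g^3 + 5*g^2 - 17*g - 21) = (g - 5)/(g + 1)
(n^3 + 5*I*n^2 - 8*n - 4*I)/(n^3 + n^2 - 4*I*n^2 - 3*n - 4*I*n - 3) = (n^3 + 5*I*n^2 - 8*n - 4*I)/(n^3 + n^2*(1 - 4*I) - n*(3 + 4*I) - 3)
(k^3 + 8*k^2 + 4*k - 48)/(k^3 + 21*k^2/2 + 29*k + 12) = 2*(k - 2)/(2*k + 1)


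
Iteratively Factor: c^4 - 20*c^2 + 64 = (c + 4)*(c^3 - 4*c^2 - 4*c + 16) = (c - 4)*(c + 4)*(c^2 - 4) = (c - 4)*(c - 2)*(c + 4)*(c + 2)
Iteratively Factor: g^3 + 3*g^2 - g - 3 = (g + 3)*(g^2 - 1) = (g - 1)*(g + 3)*(g + 1)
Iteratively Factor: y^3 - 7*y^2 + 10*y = (y - 2)*(y^2 - 5*y) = y*(y - 2)*(y - 5)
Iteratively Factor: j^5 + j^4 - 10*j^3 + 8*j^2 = (j - 1)*(j^4 + 2*j^3 - 8*j^2) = (j - 2)*(j - 1)*(j^3 + 4*j^2) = (j - 2)*(j - 1)*(j + 4)*(j^2) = j*(j - 2)*(j - 1)*(j + 4)*(j)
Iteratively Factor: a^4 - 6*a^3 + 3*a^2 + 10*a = (a)*(a^3 - 6*a^2 + 3*a + 10) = a*(a - 2)*(a^2 - 4*a - 5) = a*(a - 2)*(a + 1)*(a - 5)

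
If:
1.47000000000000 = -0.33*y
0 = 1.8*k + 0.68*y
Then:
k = 1.68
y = -4.45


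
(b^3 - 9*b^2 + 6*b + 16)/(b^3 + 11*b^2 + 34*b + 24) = (b^2 - 10*b + 16)/(b^2 + 10*b + 24)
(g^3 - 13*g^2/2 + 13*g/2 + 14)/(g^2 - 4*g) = g - 5/2 - 7/(2*g)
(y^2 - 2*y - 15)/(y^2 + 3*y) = (y - 5)/y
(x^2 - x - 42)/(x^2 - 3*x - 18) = (-x^2 + x + 42)/(-x^2 + 3*x + 18)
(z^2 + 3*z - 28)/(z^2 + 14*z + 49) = (z - 4)/(z + 7)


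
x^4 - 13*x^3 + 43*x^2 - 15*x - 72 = (x - 8)*(x - 3)^2*(x + 1)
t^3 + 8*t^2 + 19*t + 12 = (t + 1)*(t + 3)*(t + 4)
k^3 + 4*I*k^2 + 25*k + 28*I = (k - 4*I)*(k + I)*(k + 7*I)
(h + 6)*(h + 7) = h^2 + 13*h + 42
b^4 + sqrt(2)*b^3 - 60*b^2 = b^2*(b - 5*sqrt(2))*(b + 6*sqrt(2))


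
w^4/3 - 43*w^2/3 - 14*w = w*(w/3 + 1/3)*(w - 7)*(w + 6)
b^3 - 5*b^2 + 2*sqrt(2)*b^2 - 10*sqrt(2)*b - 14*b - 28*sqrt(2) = (b - 7)*(b + 2)*(b + 2*sqrt(2))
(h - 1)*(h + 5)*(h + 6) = h^3 + 10*h^2 + 19*h - 30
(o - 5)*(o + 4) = o^2 - o - 20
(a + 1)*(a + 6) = a^2 + 7*a + 6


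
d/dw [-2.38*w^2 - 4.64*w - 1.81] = -4.76*w - 4.64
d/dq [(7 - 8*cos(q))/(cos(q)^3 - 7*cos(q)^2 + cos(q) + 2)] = (-16*cos(q)^3 + 77*cos(q)^2 - 98*cos(q) + 23)*sin(q)/(cos(q)^3 - 7*cos(q)^2 + cos(q) + 2)^2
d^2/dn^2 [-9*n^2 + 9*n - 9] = -18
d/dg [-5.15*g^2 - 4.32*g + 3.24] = -10.3*g - 4.32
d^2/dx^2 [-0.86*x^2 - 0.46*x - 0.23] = -1.72000000000000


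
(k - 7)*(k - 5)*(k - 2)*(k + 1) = k^4 - 13*k^3 + 45*k^2 - 11*k - 70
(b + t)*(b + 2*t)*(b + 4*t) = b^3 + 7*b^2*t + 14*b*t^2 + 8*t^3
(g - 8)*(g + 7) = g^2 - g - 56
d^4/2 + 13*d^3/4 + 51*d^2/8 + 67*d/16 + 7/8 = (d/2 + 1)*(d + 1/2)^2*(d + 7/2)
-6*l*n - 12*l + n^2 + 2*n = (-6*l + n)*(n + 2)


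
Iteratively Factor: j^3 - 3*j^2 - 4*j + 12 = (j - 2)*(j^2 - j - 6) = (j - 2)*(j + 2)*(j - 3)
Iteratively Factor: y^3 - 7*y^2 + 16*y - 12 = (y - 3)*(y^2 - 4*y + 4) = (y - 3)*(y - 2)*(y - 2)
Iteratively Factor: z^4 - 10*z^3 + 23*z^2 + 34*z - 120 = (z - 3)*(z^3 - 7*z^2 + 2*z + 40) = (z - 3)*(z + 2)*(z^2 - 9*z + 20) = (z - 5)*(z - 3)*(z + 2)*(z - 4)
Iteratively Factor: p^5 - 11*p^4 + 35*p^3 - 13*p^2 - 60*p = (p - 3)*(p^4 - 8*p^3 + 11*p^2 + 20*p) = p*(p - 3)*(p^3 - 8*p^2 + 11*p + 20) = p*(p - 4)*(p - 3)*(p^2 - 4*p - 5) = p*(p - 4)*(p - 3)*(p + 1)*(p - 5)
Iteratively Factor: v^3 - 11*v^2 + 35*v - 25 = (v - 5)*(v^2 - 6*v + 5) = (v - 5)*(v - 1)*(v - 5)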